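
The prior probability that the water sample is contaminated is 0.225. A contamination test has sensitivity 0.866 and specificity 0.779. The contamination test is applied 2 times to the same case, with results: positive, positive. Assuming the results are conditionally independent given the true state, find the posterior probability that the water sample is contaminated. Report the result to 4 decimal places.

With H the event that the water sample is contaminated, the joint likelihood of the observed sequence is P(data|H) = 0.866·0.866 = 0.74996 and P(data|¬H) = 0.221·0.221 = 0.048841.
Bayes: P(H|data) = 0.225·0.74996 / (0.225·0.74996 + 0.775·0.048841) = 0.16874/0.20659 = 0.8168.

Posterior P(H) ≈ 0.8168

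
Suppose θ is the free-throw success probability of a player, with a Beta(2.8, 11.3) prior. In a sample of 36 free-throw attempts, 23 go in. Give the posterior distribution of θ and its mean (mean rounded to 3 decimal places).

Posterior: Beta(25.8, 24.3); mean ≈ 0.515

The binomial likelihood is conjugate to the Beta prior: with 23 successes and 13 failures, the posterior is Beta(2.8+23, 11.3+13) = Beta(25.8, 24.3).
E[θ | data] = 25.8/(25.8+24.3) = 0.515.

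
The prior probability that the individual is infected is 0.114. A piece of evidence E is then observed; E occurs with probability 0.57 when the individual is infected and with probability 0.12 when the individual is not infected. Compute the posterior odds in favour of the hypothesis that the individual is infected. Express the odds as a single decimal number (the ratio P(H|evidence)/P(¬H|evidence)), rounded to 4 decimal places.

Posterior odds ≈ 0.6112

Prior odds = 0.114/(1−0.114) = 0.12867.
Likelihood ratio for E = 0.57/0.12 = 4.7500.
Posterior odds = prior odds × LR = 0.61117.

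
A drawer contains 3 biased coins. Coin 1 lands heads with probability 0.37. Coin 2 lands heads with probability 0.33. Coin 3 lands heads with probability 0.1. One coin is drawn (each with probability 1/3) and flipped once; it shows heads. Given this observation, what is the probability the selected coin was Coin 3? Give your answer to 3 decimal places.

P(heads|C1) = 0.37; P(heads|C2) = 0.33; P(heads|C3) = 0.1.
Prior × likelihood for each source: 0.333333·0.37=0.1233, 0.333333·0.33=0.1100, 0.333333·0.1=0.03333. Summing gives P(heads) = 0.26667.
P(Coin 3 | heads) = 0.03333 / 0.26667 = 0.125.

Posterior probability ≈ 0.125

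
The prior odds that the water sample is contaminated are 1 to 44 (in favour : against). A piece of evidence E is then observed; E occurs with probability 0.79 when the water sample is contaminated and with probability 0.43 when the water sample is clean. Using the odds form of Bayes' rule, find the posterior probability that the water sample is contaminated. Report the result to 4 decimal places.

Posterior probability ≈ 0.0401

Prior odds = 1/44 = 0.022727.
Likelihood ratio for E = 0.79/0.43 = 1.8372.
Posterior odds = prior odds × LR = 0.041755.
Posterior probability = odds/(1+odds) = 0.041755/1.0418 = 0.0401.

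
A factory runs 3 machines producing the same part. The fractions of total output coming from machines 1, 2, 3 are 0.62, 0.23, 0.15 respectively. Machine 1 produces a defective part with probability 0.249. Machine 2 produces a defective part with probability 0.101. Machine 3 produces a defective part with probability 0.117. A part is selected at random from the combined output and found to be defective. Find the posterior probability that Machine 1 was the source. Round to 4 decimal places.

P(defective|M1) = 0.249; P(defective|M2) = 0.101; P(defective|M3) = 0.117.
Prior × likelihood for each source: 0.62·0.249=0.1544, 0.23·0.101=0.02323, 0.15·0.117=0.01755. Summing gives P(defective) = 0.19516.
P(Machine 1 | defective) = 0.1544 / 0.19516 = 0.7910.

Posterior probability ≈ 0.7910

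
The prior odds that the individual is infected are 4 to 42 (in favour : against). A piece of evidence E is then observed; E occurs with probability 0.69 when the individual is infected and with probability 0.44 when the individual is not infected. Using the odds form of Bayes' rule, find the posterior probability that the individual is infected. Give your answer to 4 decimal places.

Prior odds = 4/42 = 0.095238.
Likelihood ratio for E = 0.69/0.44 = 1.5682.
Posterior odds = prior odds × LR = 0.14935.
Posterior probability = odds/(1+odds) = 0.14935/1.1494 = 0.1299.

Posterior probability ≈ 0.1299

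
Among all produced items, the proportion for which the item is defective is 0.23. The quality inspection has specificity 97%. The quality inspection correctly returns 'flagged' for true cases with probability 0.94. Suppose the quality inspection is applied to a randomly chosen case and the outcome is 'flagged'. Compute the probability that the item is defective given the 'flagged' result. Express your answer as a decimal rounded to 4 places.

P(H | E) ≈ 0.9035

Write H for 'the item is defective'. Prior odds H:¬H = 0.23/0.77 = 0.29870. For the 'flagged' outcome, the likelihood ratio is 0.94/0.03 = 31.333.
Posterior odds = 0.29870 × 31.333 = 9.3593, so P(H|E) = 9.3593/(1+9.3593) = 0.9035.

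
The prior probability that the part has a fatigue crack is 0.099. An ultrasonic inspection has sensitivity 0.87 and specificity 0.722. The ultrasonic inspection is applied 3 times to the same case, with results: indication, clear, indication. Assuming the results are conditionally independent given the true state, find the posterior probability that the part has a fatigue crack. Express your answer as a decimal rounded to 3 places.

With H the event that the part has a fatigue crack, the joint likelihood of the observed sequence is P(data|H) = 0.87·0.13·0.87 = 0.098397 and P(data|¬H) = 0.278·0.722·0.278 = 0.055799.
Bayes: P(H|data) = 0.099·0.098397 / (0.099·0.098397 + 0.901·0.055799) = 0.0097413/0.060016 = 0.1623.

Posterior P(H) ≈ 0.162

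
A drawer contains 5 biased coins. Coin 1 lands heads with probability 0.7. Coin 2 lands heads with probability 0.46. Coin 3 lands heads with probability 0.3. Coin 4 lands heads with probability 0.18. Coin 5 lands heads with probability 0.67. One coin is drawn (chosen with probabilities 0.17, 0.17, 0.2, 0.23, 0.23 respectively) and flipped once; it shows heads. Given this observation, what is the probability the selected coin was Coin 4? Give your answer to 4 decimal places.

Tabulate prior·likelihood by source: [1] prior 0.17, lik 0.7, product 0.1190; [2] prior 0.17, lik 0.46, product 0.07820; [3] prior 0.2, lik 0.3, product 0.06000; [4] prior 0.23, lik 0.18, product 0.04140; [5] prior 0.23, lik 0.67, product 0.1541.
Normalizing constant = 0.45270; the posterior for Coin 4 is its product over the sum, 0.04140/0.45270 = 0.0915.

Posterior probability ≈ 0.0915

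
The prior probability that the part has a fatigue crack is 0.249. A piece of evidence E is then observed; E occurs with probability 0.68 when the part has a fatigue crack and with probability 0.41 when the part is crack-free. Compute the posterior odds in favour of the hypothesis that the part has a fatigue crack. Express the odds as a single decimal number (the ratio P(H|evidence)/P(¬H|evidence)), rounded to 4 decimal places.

Prior odds = 0.249/(1−0.249) = 0.33156. In log-odds, ln(0.33156) = -1.1040.
Add log likelihood ratio: ln(1.6585) = 0.50594.
Posterior log-odds = -0.59802, so posterior odds = exp(-0.59802) = 0.54990.

Posterior odds ≈ 0.5499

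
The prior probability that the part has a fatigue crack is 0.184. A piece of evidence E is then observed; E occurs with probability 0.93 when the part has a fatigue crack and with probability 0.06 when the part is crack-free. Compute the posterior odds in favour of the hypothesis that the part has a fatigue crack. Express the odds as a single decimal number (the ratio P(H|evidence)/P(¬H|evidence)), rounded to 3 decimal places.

Prior odds = 0.184/(1−0.184) = 0.22549.
Likelihood ratio for E = 0.93/0.06 = 15.500.
Posterior odds = prior odds × LR = 3.4951.

Posterior odds ≈ 3.495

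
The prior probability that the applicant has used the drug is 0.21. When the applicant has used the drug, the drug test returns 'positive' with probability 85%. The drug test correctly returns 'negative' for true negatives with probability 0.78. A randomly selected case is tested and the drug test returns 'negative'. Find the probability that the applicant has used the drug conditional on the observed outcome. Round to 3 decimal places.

P(H | E) ≈ 0.049

Let H be the event that the applicant has used the drug. P(H) = 0.21, so P(¬H) = 0.79. With E the 'negative' result, P(E|H) = 0.15 and P(E|¬H) = 0.78.
P(E) = 0.15·0.21 + 0.78·0.79 = 0.031500 + 0.61620 = 0.64770.
By Bayes' theorem, P(H|E) = 0.031500 / 0.64770 = 0.049.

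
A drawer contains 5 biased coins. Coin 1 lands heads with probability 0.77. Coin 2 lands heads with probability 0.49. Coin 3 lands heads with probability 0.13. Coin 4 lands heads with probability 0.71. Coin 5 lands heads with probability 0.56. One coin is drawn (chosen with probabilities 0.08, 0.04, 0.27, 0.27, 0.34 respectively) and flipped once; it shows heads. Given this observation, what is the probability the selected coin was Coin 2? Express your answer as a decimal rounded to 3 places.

Posterior probability ≈ 0.039

P(heads|C1) = 0.77; P(heads|C2) = 0.49; P(heads|C3) = 0.13; P(heads|C4) = 0.71; P(heads|C5) = 0.56.
Prior × likelihood for each source: 0.08·0.77=0.06160, 0.04·0.49=0.01960, 0.27·0.13=0.03510, 0.27·0.71=0.1917, 0.34·0.56=0.1904. Summing gives P(heads) = 0.49840.
P(Coin 2 | heads) = 0.01960 / 0.49840 = 0.039.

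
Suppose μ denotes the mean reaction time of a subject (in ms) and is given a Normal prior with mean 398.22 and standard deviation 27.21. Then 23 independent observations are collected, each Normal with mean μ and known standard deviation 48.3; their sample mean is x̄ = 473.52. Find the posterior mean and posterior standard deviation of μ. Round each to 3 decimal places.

With known σ, the Normal prior is conjugate. Weight on the data is w = (n/σ²)/(n/σ² + 1/τ₀²) = 0.00985902/(0.00985902+0.00135065) = 0.87951.
Posterior mean = w·x̄ + (1−w)·μ₀ = 0.87951·473.52 + 0.12049·398.22 = 464.447. Posterior variance = 1/(0.00985902+0.00135065) = 89.2087, so SD = 9.445.

Posterior mean ≈ 464.447; posterior SD ≈ 9.445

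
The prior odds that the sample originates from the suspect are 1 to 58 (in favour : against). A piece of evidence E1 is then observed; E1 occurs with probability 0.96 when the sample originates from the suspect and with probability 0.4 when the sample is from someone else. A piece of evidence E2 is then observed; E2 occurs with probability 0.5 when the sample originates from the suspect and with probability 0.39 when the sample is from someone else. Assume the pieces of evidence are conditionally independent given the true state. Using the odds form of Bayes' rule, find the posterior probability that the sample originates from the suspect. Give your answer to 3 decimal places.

Posterior probability ≈ 0.050

Prior odds = 1/58 = 0.017241.
Likelihood ratio for E1 = 0.96/0.4 = 2.4000.
Likelihood ratio for E2 = 0.5/0.39 = 1.2821.
Posterior odds = prior odds × LR₁ × LR₂ = 0.053050.
Posterior probability = odds/(1+odds) = 0.053050/1.0531 = 0.050.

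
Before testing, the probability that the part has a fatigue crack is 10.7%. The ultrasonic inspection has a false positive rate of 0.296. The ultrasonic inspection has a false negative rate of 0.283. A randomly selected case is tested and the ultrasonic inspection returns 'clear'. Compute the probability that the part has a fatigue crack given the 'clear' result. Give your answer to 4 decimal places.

P(H | E) ≈ 0.0460

Let H be the event that the part has a fatigue crack. P(H) = 0.107, so P(¬H) = 0.893. With E the 'clear' result, P(E|H) = 0.283 and P(E|¬H) = 0.704.
P(E) = 0.283·0.107 + 0.704·0.893 = 0.030281 + 0.62867 = 0.65895.
By Bayes' theorem, P(H|E) = 0.030281 / 0.65895 = 0.0460.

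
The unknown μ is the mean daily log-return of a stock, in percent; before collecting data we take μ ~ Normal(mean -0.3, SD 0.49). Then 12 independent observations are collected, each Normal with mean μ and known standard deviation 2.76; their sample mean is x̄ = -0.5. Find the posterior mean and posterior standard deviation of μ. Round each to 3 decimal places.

With known σ, the Normal prior is conjugate. Weight on the data is w = (n/σ²)/(n/σ² + 1/τ₀²) = 1.57530/(1.57530+4.16493) = 0.27443.
Posterior mean = w·x̄ + (1−w)·μ₀ = 0.27443·-0.5 + 0.72557·-0.3 = -0.355. Posterior variance = 1/(1.57530+4.16493) = 0.174209, so SD = 0.417.

Posterior mean ≈ -0.355; posterior SD ≈ 0.417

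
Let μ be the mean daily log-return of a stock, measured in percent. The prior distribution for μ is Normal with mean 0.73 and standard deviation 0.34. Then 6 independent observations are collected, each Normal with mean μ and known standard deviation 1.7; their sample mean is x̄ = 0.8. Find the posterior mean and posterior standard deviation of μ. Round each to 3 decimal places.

Prior precision 1/τ₀² = 1/0.34² = 8.65052; data precision n/σ² = 6/1.7² = 2.07612.
Posterior precision = 8.65052 + 2.07612 = 10.7266, giving posterior SD = 1/√10.7266 = 0.305.
Posterior mean = (8.65052·0.73 + 2.07612·0.8) / 10.7266 = 0.744.

Posterior mean ≈ 0.744; posterior SD ≈ 0.305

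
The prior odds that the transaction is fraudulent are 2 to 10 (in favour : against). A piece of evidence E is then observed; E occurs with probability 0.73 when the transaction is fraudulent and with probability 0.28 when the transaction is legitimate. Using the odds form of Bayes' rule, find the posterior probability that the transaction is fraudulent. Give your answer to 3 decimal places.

Prior odds = 2/10 = 0.20000.
Likelihood ratio for E = 0.73/0.28 = 2.6071.
Posterior odds = prior odds × LR = 0.52143.
Posterior probability = odds/(1+odds) = 0.52143/1.5214 = 0.343.

Posterior probability ≈ 0.343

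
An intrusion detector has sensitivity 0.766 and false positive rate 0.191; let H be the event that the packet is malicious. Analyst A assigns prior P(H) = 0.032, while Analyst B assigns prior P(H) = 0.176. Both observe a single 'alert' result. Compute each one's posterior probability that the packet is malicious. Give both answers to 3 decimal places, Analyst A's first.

Analyst A: 0.117; Analyst B: 0.461

P('+'|H) = 0.766, P('+'|¬H) = 0.191.
Analyst A: numerator 0.766·0.032 = 0.024512; evidence = 0.024512+0.191·0.968 = 0.20940; posterior = 0.117.
Analyst B: numerator 0.766·0.176 = 0.13482; evidence = 0.13482+0.191·0.824 = 0.29220; posterior = 0.461.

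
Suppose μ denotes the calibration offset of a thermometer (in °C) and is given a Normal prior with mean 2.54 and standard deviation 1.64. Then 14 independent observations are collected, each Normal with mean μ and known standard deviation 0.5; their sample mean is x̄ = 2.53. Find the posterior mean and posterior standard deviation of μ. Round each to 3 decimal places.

Posterior mean ≈ 2.530; posterior SD ≈ 0.133

Prior precision 1/τ₀² = 1/1.64² = 0.371802; data precision n/σ² = 14/0.5² = 56.0000.
Posterior precision = 0.371802 + 56.0000 = 56.3718, giving posterior SD = 1/√56.3718 = 0.133.
Posterior mean = (0.371802·2.54 + 56.0000·2.53) / 56.3718 = 2.530.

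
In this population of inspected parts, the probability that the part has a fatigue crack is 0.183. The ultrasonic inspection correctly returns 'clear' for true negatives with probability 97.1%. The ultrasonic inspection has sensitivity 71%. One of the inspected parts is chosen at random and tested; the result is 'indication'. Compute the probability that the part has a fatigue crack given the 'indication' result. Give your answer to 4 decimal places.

P(H | E) ≈ 0.8458

Write H for 'the part has a fatigue crack'. Prior odds H:¬H = 0.183/0.817 = 0.22399. For the 'indication' outcome, the likelihood ratio is 0.71/0.029 = 24.483.
Posterior odds = 0.22399 × 24.483 = 5.4839, so P(H|E) = 5.4839/(1+5.4839) = 0.8458.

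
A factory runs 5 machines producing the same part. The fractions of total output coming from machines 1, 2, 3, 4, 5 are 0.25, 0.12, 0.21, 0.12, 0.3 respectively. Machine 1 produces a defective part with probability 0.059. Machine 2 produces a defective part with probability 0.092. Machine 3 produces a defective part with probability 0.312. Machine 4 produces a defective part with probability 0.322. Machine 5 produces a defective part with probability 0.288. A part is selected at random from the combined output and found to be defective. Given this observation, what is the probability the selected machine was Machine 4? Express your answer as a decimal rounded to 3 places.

P(defective|M1) = 0.059; P(defective|M2) = 0.092; P(defective|M3) = 0.312; P(defective|M4) = 0.322; P(defective|M5) = 0.288.
Prior × likelihood for each source: 0.25·0.059=0.01475, 0.12·0.092=0.01104, 0.21·0.312=0.06552, 0.12·0.322=0.03864, 0.3·0.288=0.08640. Summing gives P(defective) = 0.21635.
P(Machine 4 | defective) = 0.03864 / 0.21635 = 0.179.

Posterior probability ≈ 0.179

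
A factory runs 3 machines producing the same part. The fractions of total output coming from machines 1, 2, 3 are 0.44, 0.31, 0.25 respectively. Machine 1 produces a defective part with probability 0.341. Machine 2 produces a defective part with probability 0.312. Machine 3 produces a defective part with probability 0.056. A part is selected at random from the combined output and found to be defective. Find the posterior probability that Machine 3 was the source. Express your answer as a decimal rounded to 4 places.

Posterior probability ≈ 0.0537

P(defective|M1) = 0.341; P(defective|M2) = 0.312; P(defective|M3) = 0.056.
Prior × likelihood for each source: 0.44·0.341=0.1500, 0.31·0.312=0.09672, 0.25·0.056=0.01400. Summing gives P(defective) = 0.26076.
P(Machine 3 | defective) = 0.01400 / 0.26076 = 0.0537.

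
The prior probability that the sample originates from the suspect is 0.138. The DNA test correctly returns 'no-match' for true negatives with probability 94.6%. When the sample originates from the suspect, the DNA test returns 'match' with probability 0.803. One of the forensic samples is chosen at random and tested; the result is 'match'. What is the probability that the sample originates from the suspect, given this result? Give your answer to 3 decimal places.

Let H be the event that the sample originates from the suspect. P(H) = 0.138, so P(¬H) = 0.862. With E the 'match' result, P(E|H) = 0.803 and P(E|¬H) = 0.054.
P(E) = 0.803·0.138 + 0.054·0.862 = 0.11081 + 0.046548 = 0.15736.
By Bayes' theorem, P(H|E) = 0.11081 / 0.15736 = 0.704.

P(H | E) ≈ 0.704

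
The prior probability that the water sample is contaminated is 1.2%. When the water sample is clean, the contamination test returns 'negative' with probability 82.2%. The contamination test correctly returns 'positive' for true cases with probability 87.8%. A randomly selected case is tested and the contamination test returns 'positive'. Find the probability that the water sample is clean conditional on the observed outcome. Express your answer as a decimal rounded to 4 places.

P(¬H | E) ≈ 0.9435

Let H be the event that the water sample is contaminated. P(H) = 0.012, so P(¬H) = 0.988. With E the 'positive' result, P(E|H) = 0.878 and P(E|¬H) = 0.178.
P(E) = 0.878·0.012 + 0.178·0.988 = 0.010536 + 0.17586 = 0.18640.
By Bayes' theorem, P(H|E) = 0.010536 / 0.18640 = 0.0565. Hence P(¬H|E) = 1 − 0.0565 = 0.9435.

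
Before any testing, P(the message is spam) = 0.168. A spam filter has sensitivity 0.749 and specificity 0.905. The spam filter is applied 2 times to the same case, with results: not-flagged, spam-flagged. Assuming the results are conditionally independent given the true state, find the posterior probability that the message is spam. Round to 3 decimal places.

Let H be the event that the message is spam; start with P(H) = 0.168. P('spam-flagged'|H) = 0.749, P('spam-flagged'|¬H) = 0.095.
Update on result 1 ('not-flagged'): P(H) ← 0.251·0.1680 / (0.251·0.1680 + 0.905·0.8320) = 0.042168/0.79513 = 0.0530.
Update on result 2 ('spam-flagged'): P(H) ← 0.749·0.0530 / (0.749·0.0530 + 0.095·0.9470) = 0.039722/0.12968 = 0.3063.

Posterior P(H) ≈ 0.306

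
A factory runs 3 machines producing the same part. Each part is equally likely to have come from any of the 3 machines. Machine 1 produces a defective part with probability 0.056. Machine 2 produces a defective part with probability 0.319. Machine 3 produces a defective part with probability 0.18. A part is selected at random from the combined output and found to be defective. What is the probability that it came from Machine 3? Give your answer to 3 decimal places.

Posterior probability ≈ 0.324

P(defective|M1) = 0.056; P(defective|M2) = 0.319; P(defective|M3) = 0.18.
Prior × likelihood for each source: 0.333333·0.056=0.01867, 0.333333·0.319=0.1063, 0.333333·0.18=0.06000. Summing gives P(defective) = 0.18500.
P(Machine 3 | defective) = 0.06000 / 0.18500 = 0.324.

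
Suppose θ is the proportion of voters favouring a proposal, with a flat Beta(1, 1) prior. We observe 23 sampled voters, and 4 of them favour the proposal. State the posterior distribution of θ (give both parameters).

Posterior: Beta(5, 20)

Observing 4 successes and 19 failures updates Beta(1, 1) by adding the success and failure counts to the two shape parameters: α = 1+4 = 5, β = 1+19 = 20.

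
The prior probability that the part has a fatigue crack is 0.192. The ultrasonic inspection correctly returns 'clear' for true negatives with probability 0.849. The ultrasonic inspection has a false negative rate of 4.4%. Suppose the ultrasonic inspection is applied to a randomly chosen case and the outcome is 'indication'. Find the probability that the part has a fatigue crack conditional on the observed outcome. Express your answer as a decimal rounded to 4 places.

Write H for 'the part has a fatigue crack'. Prior odds H:¬H = 0.192/0.808 = 0.23762. For the 'indication' outcome, the likelihood ratio is 0.956/0.151 = 6.3311.
Posterior odds = 0.23762 × 6.3311 = 1.5044, so P(H|E) = 1.5044/(1+1.5044) = 0.6007.

P(H | E) ≈ 0.6007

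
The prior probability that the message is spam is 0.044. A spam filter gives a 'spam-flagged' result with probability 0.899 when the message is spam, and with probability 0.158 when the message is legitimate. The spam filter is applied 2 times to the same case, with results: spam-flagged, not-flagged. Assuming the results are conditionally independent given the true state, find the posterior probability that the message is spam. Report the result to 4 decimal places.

Posterior P(H) ≈ 0.0305

Let H be the event that the message is spam; start with P(H) = 0.044. P('spam-flagged'|H) = 0.899, P('spam-flagged'|¬H) = 0.158.
Update on result 1 ('spam-flagged'): P(H) ← 0.899·0.0440 / (0.899·0.0440 + 0.158·0.9560) = 0.039556/0.19060 = 0.2075.
Update on result 2 ('not-flagged'): P(H) ← 0.101·0.2075 / (0.101·0.2075 + 0.842·0.7925) = 0.020961/0.68822 = 0.0305.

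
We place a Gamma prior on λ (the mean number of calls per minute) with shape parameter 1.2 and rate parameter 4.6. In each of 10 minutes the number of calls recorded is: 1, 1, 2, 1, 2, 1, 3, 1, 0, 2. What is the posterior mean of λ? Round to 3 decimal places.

The Poisson likelihood adds the total count to the shape and the number of exposure periods to the rate. Here ∑xᵢ = 14 and n = 10, so shape 1.2→15.2 and rate 4.6→14.6.
Posterior mean = shape/rate = 15.2/14.6 = 1.041.

Posterior mean ≈ 1.041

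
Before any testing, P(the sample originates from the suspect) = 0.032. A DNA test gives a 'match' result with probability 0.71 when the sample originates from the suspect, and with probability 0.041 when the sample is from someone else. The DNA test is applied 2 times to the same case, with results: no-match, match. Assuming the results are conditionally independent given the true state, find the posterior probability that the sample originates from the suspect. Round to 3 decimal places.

Posterior P(H) ≈ 0.148

With H the event that the sample originates from the suspect, the joint likelihood of the observed sequence is P(data|H) = 0.29·0.71 = 0.20590 and P(data|¬H) = 0.959·0.041 = 0.039319.
Bayes: P(H|data) = 0.032·0.20590 / (0.032·0.20590 + 0.968·0.039319) = 0.0065888/0.044650 = 0.1476.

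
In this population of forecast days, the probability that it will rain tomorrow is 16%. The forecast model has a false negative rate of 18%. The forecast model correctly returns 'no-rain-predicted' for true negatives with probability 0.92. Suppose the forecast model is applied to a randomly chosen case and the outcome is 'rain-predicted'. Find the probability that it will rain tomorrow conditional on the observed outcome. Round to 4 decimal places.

P(H | E) ≈ 0.6613

Write H for 'it will rain tomorrow'. Prior odds H:¬H = 0.16/0.84 = 0.19048. For the 'rain-predicted' outcome, the likelihood ratio is 0.82/0.08 = 10.250.
Posterior odds = 0.19048 × 10.250 = 1.9524, so P(H|E) = 1.9524/(1+1.9524) = 0.6613.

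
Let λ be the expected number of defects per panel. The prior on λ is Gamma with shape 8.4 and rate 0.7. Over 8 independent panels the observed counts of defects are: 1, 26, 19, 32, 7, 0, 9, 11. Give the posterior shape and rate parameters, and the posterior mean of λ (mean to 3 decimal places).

Total count ∑xᵢ = 105 over n = 8 panels.
Gamma is conjugate to the Poisson likelihood: posterior is Gamma(shape = 8.4+105 = 113.4, rate = 0.7+8 = 8.7).
Posterior mean = shape/rate = 113.4/8.7 = 13.034.

Posterior: Gamma(shape=113.4, rate=8.7); mean ≈ 13.034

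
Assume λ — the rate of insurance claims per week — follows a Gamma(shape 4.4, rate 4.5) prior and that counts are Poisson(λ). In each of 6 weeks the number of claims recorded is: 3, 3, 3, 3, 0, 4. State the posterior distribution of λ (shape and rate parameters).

Posterior: Gamma(shape=20.4, rate=10.5)

Total count ∑xᵢ = 16 over n = 6 weeks.
Gamma is conjugate to the Poisson likelihood: posterior is Gamma(shape = 4.4+16 = 20.4, rate = 4.5+6 = 10.5).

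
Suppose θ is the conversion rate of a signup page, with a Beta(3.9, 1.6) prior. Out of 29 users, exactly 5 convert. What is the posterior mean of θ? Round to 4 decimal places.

Observing 5 successes and 24 failures updates Beta(3.9, 1.6) by adding the success and failure counts to the two shape parameters: α = 3.9+5 = 8.9, β = 1.6+24 = 25.6.
Posterior mean = α/(α+β) = 8.9/34.5 = 0.2580.

Posterior mean ≈ 0.2580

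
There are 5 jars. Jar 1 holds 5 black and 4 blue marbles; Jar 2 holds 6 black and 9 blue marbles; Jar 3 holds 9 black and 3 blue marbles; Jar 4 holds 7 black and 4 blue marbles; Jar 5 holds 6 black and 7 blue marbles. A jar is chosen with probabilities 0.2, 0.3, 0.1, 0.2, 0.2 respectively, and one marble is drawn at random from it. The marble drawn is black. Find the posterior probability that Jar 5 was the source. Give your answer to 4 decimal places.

Posterior probability ≈ 0.1756

P(black|Jar 1) = 0.5556; P(black|Jar 2) = 0.4; P(black|Jar 3) = 0.75; P(black|Jar 4) = 0.6364; P(black|Jar 5) = 0.4615.
Prior × likelihood for each source: 0.2·0.5556=0.1111, 0.3·0.4=0.1200, 0.1·0.75=0.07500, 0.2·0.6364=0.1273, 0.2·0.4615=0.09231. Summing gives P(black) = 0.52569.
P(Jar 5 | black) = 0.09231 / 0.52569 = 0.1756.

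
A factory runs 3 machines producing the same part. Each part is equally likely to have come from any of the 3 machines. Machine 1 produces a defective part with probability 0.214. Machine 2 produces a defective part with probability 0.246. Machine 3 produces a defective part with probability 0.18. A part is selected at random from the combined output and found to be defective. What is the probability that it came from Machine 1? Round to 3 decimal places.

Tabulate prior·likelihood by source: [1] prior 0.333333, lik 0.214, product 0.07133; [2] prior 0.333333, lik 0.246, product 0.08200; [3] prior 0.333333, lik 0.18, product 0.06000.
Normalizing constant = 0.21333; the posterior for Machine 1 is its product over the sum, 0.07133/0.21333 = 0.334.

Posterior probability ≈ 0.334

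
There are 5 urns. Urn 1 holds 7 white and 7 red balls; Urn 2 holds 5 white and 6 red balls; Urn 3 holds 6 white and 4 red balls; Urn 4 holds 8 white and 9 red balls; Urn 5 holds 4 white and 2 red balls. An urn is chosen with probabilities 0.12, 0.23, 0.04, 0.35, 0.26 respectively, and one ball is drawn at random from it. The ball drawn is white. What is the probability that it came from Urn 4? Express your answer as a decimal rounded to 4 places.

Tabulate prior·likelihood by source: [1] prior 0.12, lik 0.5, product 0.06000; [2] prior 0.23, lik 0.4545, product 0.1045; [3] prior 0.04, lik 0.6, product 0.02400; [4] prior 0.35, lik 0.4706, product 0.1647; [5] prior 0.26, lik 0.6667, product 0.1733.
Normalizing constant = 0.52658; the posterior for Urn 4 is its product over the sum, 0.1647/0.52658 = 0.3128.

Posterior probability ≈ 0.3128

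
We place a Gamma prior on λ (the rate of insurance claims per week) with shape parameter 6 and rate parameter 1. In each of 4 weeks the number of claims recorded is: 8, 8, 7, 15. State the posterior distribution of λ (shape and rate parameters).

Posterior: Gamma(shape=44, rate=5)

The Poisson likelihood adds the total count to the shape and the number of exposure periods to the rate. Here ∑xᵢ = 38 and n = 4, so shape 6→44 and rate 1→5.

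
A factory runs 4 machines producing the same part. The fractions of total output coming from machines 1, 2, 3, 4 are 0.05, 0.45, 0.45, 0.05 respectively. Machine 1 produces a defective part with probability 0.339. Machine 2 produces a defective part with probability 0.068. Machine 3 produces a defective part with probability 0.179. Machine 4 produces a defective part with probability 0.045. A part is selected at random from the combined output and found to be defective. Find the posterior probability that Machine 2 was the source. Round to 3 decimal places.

Tabulate prior·likelihood by source: [1] prior 0.05, lik 0.339, product 0.01695; [2] prior 0.45, lik 0.068, product 0.03060; [3] prior 0.45, lik 0.179, product 0.08055; [4] prior 0.05, lik 0.045, product 0.002250.
Normalizing constant = 0.13035; the posterior for Machine 2 is its product over the sum, 0.03060/0.13035 = 0.235.

Posterior probability ≈ 0.235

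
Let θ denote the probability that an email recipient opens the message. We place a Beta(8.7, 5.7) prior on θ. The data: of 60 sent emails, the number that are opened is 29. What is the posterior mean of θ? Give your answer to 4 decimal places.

Posterior mean ≈ 0.5067

The binomial likelihood is conjugate to the Beta prior: with 29 successes and 31 failures, the posterior is Beta(8.7+29, 5.7+31) = Beta(37.7, 36.7).
E[θ | data] = 37.7/(37.7+36.7) = 0.5067.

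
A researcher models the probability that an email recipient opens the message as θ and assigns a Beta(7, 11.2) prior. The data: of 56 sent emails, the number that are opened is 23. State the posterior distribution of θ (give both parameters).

Observing 23 successes and 33 failures updates Beta(7, 11.2) by adding the success and failure counts to the two shape parameters: α = 7+23 = 30, β = 11.2+33 = 44.2.

Posterior: Beta(30, 44.2)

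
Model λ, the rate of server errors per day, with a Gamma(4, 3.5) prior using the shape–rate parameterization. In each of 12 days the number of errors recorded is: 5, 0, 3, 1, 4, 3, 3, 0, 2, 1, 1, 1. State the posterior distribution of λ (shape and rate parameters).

Posterior: Gamma(shape=28, rate=15.5)

Total count ∑xᵢ = 24 over n = 12 days.
Gamma is conjugate to the Poisson likelihood: posterior is Gamma(shape = 4+24 = 28, rate = 3.5+12 = 15.5).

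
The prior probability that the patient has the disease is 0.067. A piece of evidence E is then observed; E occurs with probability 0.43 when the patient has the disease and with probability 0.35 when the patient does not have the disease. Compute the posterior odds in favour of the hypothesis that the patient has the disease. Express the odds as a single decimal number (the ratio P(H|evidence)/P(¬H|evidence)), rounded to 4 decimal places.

Prior odds = 0.067/(1−0.067) = 0.071811. In log-odds, ln(0.071811) = -2.6337.
Add log likelihood ratio: ln(1.2286) = 0.20585.
Posterior log-odds = -2.4279, so posterior odds = exp(-2.4279) = 0.088225.

Posterior odds ≈ 0.0882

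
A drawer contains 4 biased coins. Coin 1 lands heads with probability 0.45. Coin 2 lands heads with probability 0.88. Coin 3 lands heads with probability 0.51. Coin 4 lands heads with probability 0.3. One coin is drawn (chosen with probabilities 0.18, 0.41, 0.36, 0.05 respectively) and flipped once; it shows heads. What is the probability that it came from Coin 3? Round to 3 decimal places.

Posterior probability ≈ 0.287

P(heads|C1) = 0.45; P(heads|C2) = 0.88; P(heads|C3) = 0.51; P(heads|C4) = 0.3.
Prior × likelihood for each source: 0.18·0.45=0.08100, 0.41·0.88=0.3608, 0.36·0.51=0.1836, 0.05·0.3=0.01500. Summing gives P(heads) = 0.64040.
P(Coin 3 | heads) = 0.1836 / 0.64040 = 0.287.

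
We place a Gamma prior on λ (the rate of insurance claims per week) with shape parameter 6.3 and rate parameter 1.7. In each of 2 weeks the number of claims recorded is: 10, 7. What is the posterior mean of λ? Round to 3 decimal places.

Posterior mean ≈ 6.297

Total count ∑xᵢ = 17 over n = 2 weeks.
Gamma is conjugate to the Poisson likelihood: posterior is Gamma(shape = 6.3+17 = 23.3, rate = 1.7+2 = 3.7).
E[λ | data] = 23.3/3.7 = 6.297.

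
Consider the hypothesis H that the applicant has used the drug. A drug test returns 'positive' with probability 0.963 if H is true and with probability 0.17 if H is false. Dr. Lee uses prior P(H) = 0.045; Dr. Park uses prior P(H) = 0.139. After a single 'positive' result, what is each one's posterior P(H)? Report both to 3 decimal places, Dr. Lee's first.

Dr. Lee: 0.211; Dr. Park: 0.478

The likelihood ratio for a 'positive' result is 0.963/0.17 = 5.6647.
Dr. Lee: prior odds 0.045/0.955 = 0.047120; posterior odds 0.26692; posterior probability 0.211.
Dr. Park: prior odds 0.139/0.861 = 0.16144; posterior odds 0.91451; posterior probability 0.478.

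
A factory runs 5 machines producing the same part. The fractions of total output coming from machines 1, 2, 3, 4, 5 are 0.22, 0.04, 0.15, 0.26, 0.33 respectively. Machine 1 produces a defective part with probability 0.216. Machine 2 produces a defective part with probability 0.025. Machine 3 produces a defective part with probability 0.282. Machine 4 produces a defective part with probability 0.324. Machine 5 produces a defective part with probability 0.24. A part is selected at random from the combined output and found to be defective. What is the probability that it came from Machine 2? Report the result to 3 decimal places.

P(defective|M1) = 0.216; P(defective|M2) = 0.025; P(defective|M3) = 0.282; P(defective|M4) = 0.324; P(defective|M5) = 0.24.
Prior × likelihood for each source: 0.22·0.216=0.04752, 0.04·0.025=0.001000, 0.15·0.282=0.04230, 0.26·0.324=0.08424, 0.33·0.24=0.07920. Summing gives P(defective) = 0.25426.
P(Machine 2 | defective) = 0.001000 / 0.25426 = 0.004.

Posterior probability ≈ 0.004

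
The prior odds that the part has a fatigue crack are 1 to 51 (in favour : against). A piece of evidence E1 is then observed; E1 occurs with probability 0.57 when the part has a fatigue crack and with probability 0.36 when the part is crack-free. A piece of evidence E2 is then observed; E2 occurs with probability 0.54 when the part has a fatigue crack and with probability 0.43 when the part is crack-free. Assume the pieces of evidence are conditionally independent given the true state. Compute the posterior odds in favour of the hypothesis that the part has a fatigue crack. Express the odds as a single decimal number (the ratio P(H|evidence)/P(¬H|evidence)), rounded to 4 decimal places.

Prior odds = 1/51 = 0.019608.
Likelihood ratio for E1 = 0.57/0.36 = 1.5833.
Likelihood ratio for E2 = 0.54/0.43 = 1.2558.
Posterior odds = prior odds × LR₁ × LR₂ = 0.038988.

Posterior odds ≈ 0.0390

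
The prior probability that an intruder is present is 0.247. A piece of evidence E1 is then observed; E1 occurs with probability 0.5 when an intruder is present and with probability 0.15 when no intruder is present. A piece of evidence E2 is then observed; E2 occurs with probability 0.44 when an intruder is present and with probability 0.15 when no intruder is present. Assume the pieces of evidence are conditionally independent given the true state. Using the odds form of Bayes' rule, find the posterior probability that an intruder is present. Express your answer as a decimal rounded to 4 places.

Prior odds = 0.247/(1−0.247) = 0.32802. In log-odds, ln(0.32802) = -1.1147.
Add log likelihood ratios: ln(3.3333) + ln(2.9333) = 2.2801.
Posterior log-odds = 1.1654, so posterior odds = exp(1.1654) = 3.2073. Converting, P(H|E) = 3.2073/4.2073 = 0.7623.

Posterior probability ≈ 0.7623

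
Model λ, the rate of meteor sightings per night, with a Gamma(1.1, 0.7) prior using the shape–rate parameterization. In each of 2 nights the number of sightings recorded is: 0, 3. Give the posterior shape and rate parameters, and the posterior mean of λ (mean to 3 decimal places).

Posterior: Gamma(shape=4.1, rate=2.7); mean ≈ 1.519

The Poisson likelihood adds the total count to the shape and the number of exposure periods to the rate. Here ∑xᵢ = 3 and n = 2, so shape 1.1→4.1 and rate 0.7→2.7.
E[λ | data] = 4.1/2.7 = 1.519.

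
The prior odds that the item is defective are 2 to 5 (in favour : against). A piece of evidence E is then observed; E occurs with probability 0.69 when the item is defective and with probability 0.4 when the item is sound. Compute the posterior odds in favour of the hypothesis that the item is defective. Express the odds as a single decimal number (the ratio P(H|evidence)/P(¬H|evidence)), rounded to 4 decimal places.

Posterior odds ≈ 0.6900

Prior odds = 2/5 = 0.40000.
Likelihood ratio for E = 0.69/0.4 = 1.7250.
Posterior odds = prior odds × LR = 0.69000.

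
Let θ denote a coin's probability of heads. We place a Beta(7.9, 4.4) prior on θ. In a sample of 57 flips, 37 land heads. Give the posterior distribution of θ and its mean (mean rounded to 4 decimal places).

Observing 37 successes and 20 failures updates Beta(7.9, 4.4) by adding the success and failure counts to the two shape parameters: α = 7.9+37 = 44.9, β = 4.4+20 = 24.4.
E[θ | data] = 44.9/(44.9+24.4) = 0.6479.

Posterior: Beta(44.9, 24.4); mean ≈ 0.6479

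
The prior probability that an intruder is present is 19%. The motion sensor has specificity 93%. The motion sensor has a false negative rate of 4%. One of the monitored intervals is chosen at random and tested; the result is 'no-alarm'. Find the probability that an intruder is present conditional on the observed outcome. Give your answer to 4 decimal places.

P(H | E) ≈ 0.0100

Let H be the event that an intruder is present. P(H) = 0.19, so P(¬H) = 0.81. With E the 'no-alarm' result, P(E|H) = 0.04 and P(E|¬H) = 0.93.
P(E) = 0.04·0.19 + 0.93·0.81 = 0.0076000 + 0.75330 = 0.76090.
By Bayes' theorem, P(H|E) = 0.0076000 / 0.76090 = 0.0100.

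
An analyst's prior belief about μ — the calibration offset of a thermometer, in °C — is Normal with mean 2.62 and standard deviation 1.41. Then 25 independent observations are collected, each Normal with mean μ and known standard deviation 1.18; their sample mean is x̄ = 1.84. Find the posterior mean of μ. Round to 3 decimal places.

Prior precision 1/τ₀² = 1/1.41² = 0.502993; data precision n/σ² = 25/1.18² = 17.9546.
Posterior precision = 0.502993 + 17.9546 = 18.4576.
Posterior mean = (0.502993·2.62 + 17.9546·1.84) / 18.4576 = 1.861.

Posterior mean ≈ 1.861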